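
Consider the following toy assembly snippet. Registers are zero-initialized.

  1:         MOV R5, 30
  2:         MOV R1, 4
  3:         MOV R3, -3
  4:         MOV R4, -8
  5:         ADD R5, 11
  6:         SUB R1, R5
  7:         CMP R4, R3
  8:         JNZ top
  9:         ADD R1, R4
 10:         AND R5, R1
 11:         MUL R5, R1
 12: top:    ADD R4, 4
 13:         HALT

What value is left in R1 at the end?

MOV R5, 30 → R5=30
MOV R1, 4 → R1=4
MOV R3, -3 → R3=-3
MOV R4, -8 → R4=-8
ADD R5, 11 → R5=30+11=41
SUB R1, R5 → R1=4-41=-37
CMP R4, R3  (cmp -8,-3)
JNZ top: taken
ADD R4, 4 → R4=(-8)+4=-4
halt.

-37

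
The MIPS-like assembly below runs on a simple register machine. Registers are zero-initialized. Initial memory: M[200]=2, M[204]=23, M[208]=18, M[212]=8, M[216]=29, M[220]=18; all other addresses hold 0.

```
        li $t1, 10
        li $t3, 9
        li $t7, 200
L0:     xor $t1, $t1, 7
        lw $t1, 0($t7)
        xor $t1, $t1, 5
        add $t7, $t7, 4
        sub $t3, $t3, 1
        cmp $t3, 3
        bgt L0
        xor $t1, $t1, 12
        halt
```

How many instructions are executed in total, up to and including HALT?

after li $t1, 10: $t1=10
after li $t3, 9: $t3=9
after li $t7, 200: $t7=200
after xor $t1, $t1, 7: $t1=10^7=13
after lw $t1, 0($t7): $t1=M[200]=2
after xor $t1, $t1, 5: $t1=2^5=7
after add $t7, $t7, 4: $t7=200+4=204
after sub $t3, $t3, 1: $t3=9-1=8
cmp $t3, 3  (cmp 8,3)
bgt L0: taken
after xor $t1, $t1, 7: $t1=7^7=0
after lw $t1, 0($t7): $t1=M[204]=23
after xor $t1, $t1, 5: $t1=23^5=18
after add $t7, $t7, 4: $t7=204+4=208
after sub $t3, $t3, 1: $t3=8-1=7
cmp $t3, 3  (cmp 7,3)
bgt L0: taken
after xor $t1, $t1, 7: $t1=18^7=21
after lw $t1, 0($t7): $t1=M[208]=18
after xor $t1, $t1, 5: $t1=18^5=23
after add $t7, $t7, 4: $t7=208+4=212
after sub $t3, $t3, 1: $t3=7-1=6
cmp $t3, 3  (cmp 6,3)
bgt L0: taken
after xor $t1, $t1, 7: $t1=23^7=16
after lw $t1, 0($t7): $t1=M[212]=8
after xor $t1, $t1, 5: $t1=8^5=13
after add $t7, $t7, 4: $t7=212+4=216
after sub $t3, $t3, 1: $t3=6-1=5
cmp $t3, 3  (cmp 5,3)
bgt L0: taken
after xor $t1, $t1, 7: $t1=13^7=10
after lw $t1, 0($t7): $t1=M[216]=29
after xor $t1, $t1, 5: $t1=29^5=24
after add $t7, $t7, 4: $t7=216+4=220
after sub $t3, $t3, 1: $t3=5-1=4
cmp $t3, 3  (cmp 4,3)
bgt L0: taken
after xor $t1, $t1, 7: $t1=24^7=31
after lw $t1, 0($t7): $t1=M[220]=18
after xor $t1, $t1, 5: $t1=18^5=23
after add $t7, $t7, 4: $t7=220+4=224
after sub $t3, $t3, 1: $t3=4-1=3
cmp $t3, 3  (cmp 3,3)
bgt L0: not taken
after xor $t1, $t1, 12: $t1=23^12=27
halt.
Total executed instructions: 47.

47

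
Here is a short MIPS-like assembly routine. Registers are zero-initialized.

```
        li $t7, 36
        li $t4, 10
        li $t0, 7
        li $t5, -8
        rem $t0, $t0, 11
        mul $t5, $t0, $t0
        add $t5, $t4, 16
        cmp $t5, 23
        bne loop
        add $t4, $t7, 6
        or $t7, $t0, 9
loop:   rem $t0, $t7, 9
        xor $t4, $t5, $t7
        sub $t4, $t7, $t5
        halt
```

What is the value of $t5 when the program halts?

26

after li $t7, 36: $t7=36
after li $t4, 10: $t4=10
after li $t0, 7: $t0=7
after li $t5, -8: $t5=-8
after rem $t0, $t0, 11: $t0=7%11=7
after mul $t5, $t0, $t0: $t5=7*7=49
after add $t5, $t4, 16: $t5=10+16=26
cmp $t5, 23  (cmp 26,23)
bne loop: taken
after rem $t0, $t7, 9: $t0=36%9=0
after xor $t4, $t5, $t7: $t4=26^36=62
after sub $t4, $t7, $t5: $t4=36-26=10
halt.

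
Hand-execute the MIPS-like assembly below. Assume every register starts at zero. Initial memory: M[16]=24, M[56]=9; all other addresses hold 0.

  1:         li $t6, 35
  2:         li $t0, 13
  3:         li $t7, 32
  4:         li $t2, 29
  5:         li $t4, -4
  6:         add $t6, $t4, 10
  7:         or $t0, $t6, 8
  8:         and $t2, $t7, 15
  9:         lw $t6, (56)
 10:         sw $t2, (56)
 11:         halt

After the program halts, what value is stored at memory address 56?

$t6=35
$t0=13
$t7=32
$t2=29
$t4=-4
$t6=(-4)+10=6
$t0=6|8=14
$t2=32&15=0
$t6=M[56]=9
sw $t2, (56) → M[56]=0
halt.

0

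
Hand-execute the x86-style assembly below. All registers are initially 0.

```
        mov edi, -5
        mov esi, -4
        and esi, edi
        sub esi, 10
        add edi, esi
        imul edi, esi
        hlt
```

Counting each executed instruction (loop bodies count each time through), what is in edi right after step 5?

-23

mov edi, -5 → edi=-5
mov esi, -4 → esi=-4
and esi, edi → esi=(-4)&(-5)=-8
sub esi, 10 → esi=(-8)-10=-18
add edi, esi → edi=(-5)+(-18)=-23
After step 5: edi = -23.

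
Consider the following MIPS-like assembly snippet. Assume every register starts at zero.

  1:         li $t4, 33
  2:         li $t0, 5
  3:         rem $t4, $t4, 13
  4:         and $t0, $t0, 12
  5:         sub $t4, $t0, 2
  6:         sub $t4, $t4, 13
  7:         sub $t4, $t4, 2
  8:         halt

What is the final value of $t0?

after li $t4, 33: $t4=33
after li $t0, 5: $t0=5
after rem $t4, $t4, 13: $t4=33%13=7
after and $t0, $t0, 12: $t0=5&12=4
after sub $t4, $t0, 2: $t4=4-2=2
after sub $t4, $t4, 13: $t4=2-13=-11
after sub $t4, $t4, 2: $t4=(-11)-2=-13
halt.

4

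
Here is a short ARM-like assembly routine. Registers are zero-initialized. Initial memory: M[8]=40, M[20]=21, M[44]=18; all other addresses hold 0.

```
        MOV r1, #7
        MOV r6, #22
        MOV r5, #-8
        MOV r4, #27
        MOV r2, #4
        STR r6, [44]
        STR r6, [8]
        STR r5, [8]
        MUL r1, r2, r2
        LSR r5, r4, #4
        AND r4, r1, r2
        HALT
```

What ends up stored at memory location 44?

MOV r1, #7 → r1=7
MOV r6, #22 → r6=22
MOV r5, #-8 → r5=-8
MOV r4, #27 → r4=27
MOV r2, #4 → r2=4
STR r6, [44] → M[44]=22
STR r6, [8] → M[8]=22
STR r5, [8] → M[8]=-8
MUL r1, r2, r2 → r1=4*4=16
LSR r5, r4, #4 → r5=27>>4=1
AND r4, r1, r2 → r4=16&4=0
halt.

22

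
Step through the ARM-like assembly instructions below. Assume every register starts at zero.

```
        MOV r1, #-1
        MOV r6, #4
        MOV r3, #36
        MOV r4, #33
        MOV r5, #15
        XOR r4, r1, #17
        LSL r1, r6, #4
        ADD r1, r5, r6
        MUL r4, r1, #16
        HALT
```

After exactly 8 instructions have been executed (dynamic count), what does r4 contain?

r1=-1
r6=4
r3=36
r4=33
r5=15
r4=(-1)^17=-18
r1=4<<4=64
r1=15+4=19
After step 8: r4 = -18.

-18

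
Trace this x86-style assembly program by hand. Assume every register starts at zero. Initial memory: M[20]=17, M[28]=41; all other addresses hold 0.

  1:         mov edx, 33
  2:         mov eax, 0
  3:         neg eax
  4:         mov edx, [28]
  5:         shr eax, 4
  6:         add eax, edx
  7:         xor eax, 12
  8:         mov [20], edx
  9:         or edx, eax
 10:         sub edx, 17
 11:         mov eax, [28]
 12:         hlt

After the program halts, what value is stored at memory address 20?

41

mov edx, 33 → edx=33
mov eax, 0 → eax=0
neg eax → eax=-(0)=0
mov edx, [28] → edx=M[28]=41
shr eax, 4 → eax=0>>4=0
add eax, edx → eax=0+41=41
xor eax, 12 → eax=41^12=37
mov [20], edx → M[20]=41
or edx, eax → edx=41|37=45
sub edx, 17 → edx=45-17=28
mov eax, [28] → eax=M[28]=41
halt.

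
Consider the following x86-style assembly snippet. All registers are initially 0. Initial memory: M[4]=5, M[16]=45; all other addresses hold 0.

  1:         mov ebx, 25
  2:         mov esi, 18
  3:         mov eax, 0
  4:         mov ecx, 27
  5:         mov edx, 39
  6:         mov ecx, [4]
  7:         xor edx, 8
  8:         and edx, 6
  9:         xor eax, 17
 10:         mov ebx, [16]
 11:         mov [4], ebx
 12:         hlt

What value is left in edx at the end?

6

after mov ebx, 25: ebx=25
after mov esi, 18: esi=18
after mov eax, 0: eax=0
after mov ecx, 27: ecx=27
after mov edx, 39: edx=39
after mov ecx, [4]: ecx=M[4]=5
after xor edx, 8: edx=39^8=47
after and edx, 6: edx=47&6=6
after xor eax, 17: eax=0^17=17
after mov ebx, [16]: ebx=M[16]=45
mov [4], ebx → M[4]=45
halt.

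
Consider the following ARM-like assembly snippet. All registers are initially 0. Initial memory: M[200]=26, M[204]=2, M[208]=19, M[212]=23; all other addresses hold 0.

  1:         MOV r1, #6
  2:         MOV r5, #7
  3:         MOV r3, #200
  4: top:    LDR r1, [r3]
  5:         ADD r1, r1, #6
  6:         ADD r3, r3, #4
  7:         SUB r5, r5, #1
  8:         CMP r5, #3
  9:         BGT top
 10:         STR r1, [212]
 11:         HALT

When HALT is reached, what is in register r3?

216

after MOV r1, #6: r1=6
after MOV r5, #7: r5=7
after MOV r3, #200: r3=200
after LDR r1, [r3]: r1=M[200]=26
after ADD r1, r1, #6: r1=26+6=32
after ADD r3, r3, #4: r3=200+4=204
after SUB r5, r5, #1: r5=7-1=6
CMP r5, #3  (cmp 6,3)
BGT top: taken
after LDR r1, [r3]: r1=M[204]=2
after ADD r1, r1, #6: r1=2+6=8
after ADD r3, r3, #4: r3=204+4=208
after SUB r5, r5, #1: r5=6-1=5
CMP r5, #3  (cmp 5,3)
BGT top: taken
after LDR r1, [r3]: r1=M[208]=19
after ADD r1, r1, #6: r1=19+6=25
after ADD r3, r3, #4: r3=208+4=212
after SUB r5, r5, #1: r5=5-1=4
CMP r5, #3  (cmp 4,3)
BGT top: taken
after LDR r1, [r3]: r1=M[212]=23
after ADD r1, r1, #6: r1=23+6=29
after ADD r3, r3, #4: r3=212+4=216
after SUB r5, r5, #1: r5=4-1=3
CMP r5, #3  (cmp 3,3)
BGT top: not taken
STR r1, [212] → M[212]=29
halt.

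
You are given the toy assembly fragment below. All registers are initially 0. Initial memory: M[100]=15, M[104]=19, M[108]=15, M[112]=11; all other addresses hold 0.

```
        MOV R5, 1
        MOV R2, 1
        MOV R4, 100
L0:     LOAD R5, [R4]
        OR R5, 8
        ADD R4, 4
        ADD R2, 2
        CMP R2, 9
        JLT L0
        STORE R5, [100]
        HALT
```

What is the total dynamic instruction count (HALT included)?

MOV R5, 1 → R5=1
MOV R2, 1 → R2=1
MOV R4, 100 → R4=100
LOAD R5, [R4] → R5=M[100]=15
OR R5, 8 → R5=15|8=15
ADD R4, 4 → R4=100+4=104
ADD R2, 2 → R2=1+2=3
CMP R2, 9  (cmp 3,9)
JLT L0: taken
LOAD R5, [R4] → R5=M[104]=19
OR R5, 8 → R5=19|8=27
ADD R4, 4 → R4=104+4=108
ADD R2, 2 → R2=3+2=5
CMP R2, 9  (cmp 5,9)
JLT L0: taken
LOAD R5, [R4] → R5=M[108]=15
OR R5, 8 → R5=15|8=15
ADD R4, 4 → R4=108+4=112
ADD R2, 2 → R2=5+2=7
CMP R2, 9  (cmp 7,9)
JLT L0: taken
LOAD R5, [R4] → R5=M[112]=11
OR R5, 8 → R5=11|8=11
ADD R4, 4 → R4=112+4=116
ADD R2, 2 → R2=7+2=9
CMP R2, 9  (cmp 9,9)
JLT L0: not taken
STORE R5, [100] → M[100]=11
halt.
Total executed instructions: 29.

29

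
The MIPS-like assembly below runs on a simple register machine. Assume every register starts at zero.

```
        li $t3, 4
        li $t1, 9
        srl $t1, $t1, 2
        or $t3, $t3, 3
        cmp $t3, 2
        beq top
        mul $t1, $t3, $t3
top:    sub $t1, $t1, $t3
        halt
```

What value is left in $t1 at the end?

$t3=4
$t1=9
$t1=9>>2=2
$t3=4|3=7
cmp $t3, 2  (cmp 7,2)
beq top: not taken
$t1=7*7=49
$t1=49-7=42
halt.

42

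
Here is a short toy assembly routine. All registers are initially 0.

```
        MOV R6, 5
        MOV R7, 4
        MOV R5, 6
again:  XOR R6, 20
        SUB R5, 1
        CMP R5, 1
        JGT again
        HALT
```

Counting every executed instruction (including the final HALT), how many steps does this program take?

after MOV R6, 5: R6=5
after MOV R7, 4: R7=4
after MOV R5, 6: R5=6
after XOR R6, 20: R6=5^20=17
after SUB R5, 1: R5=6-1=5
CMP R5, 1  (cmp 5,1)
JGT again: taken
after XOR R6, 20: R6=17^20=5
after SUB R5, 1: R5=5-1=4
CMP R5, 1  (cmp 4,1)
JGT again: taken
after XOR R6, 20: R6=5^20=17
after SUB R5, 1: R5=4-1=3
CMP R5, 1  (cmp 3,1)
JGT again: taken
after XOR R6, 20: R6=17^20=5
after SUB R5, 1: R5=3-1=2
CMP R5, 1  (cmp 2,1)
JGT again: taken
after XOR R6, 20: R6=5^20=17
after SUB R5, 1: R5=2-1=1
CMP R5, 1  (cmp 1,1)
JGT again: not taken
halt.
Total executed instructions: 24.

24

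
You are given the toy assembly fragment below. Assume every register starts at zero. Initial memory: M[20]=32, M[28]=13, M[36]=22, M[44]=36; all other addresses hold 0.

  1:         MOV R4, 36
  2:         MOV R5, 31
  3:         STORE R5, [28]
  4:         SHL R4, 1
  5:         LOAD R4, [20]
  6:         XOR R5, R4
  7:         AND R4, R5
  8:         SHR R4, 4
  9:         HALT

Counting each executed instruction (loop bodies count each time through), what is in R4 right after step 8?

2

R4=36
R5=31
STORE R5, [28] → M[28]=31
R4=36<<1=72
R4=M[20]=32
R5=31^32=63
R4=32&63=32
R4=32>>4=2
After step 8: R4 = 2.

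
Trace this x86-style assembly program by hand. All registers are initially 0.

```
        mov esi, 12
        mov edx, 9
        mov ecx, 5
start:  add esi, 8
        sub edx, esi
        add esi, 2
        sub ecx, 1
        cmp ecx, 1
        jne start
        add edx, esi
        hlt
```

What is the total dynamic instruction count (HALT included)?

29

after mov esi, 12: esi=12
after mov edx, 9: edx=9
after mov ecx, 5: ecx=5
after add esi, 8: esi=12+8=20
after sub edx, esi: edx=9-20=-11
after add esi, 2: esi=20+2=22
after sub ecx, 1: ecx=5-1=4
cmp ecx, 1  (cmp 4,1)
jne start: taken
after add esi, 8: esi=22+8=30
after sub edx, esi: edx=(-11)-30=-41
after add esi, 2: esi=30+2=32
after sub ecx, 1: ecx=4-1=3
cmp ecx, 1  (cmp 3,1)
jne start: taken
after add esi, 8: esi=32+8=40
after sub edx, esi: edx=(-41)-40=-81
after add esi, 2: esi=40+2=42
after sub ecx, 1: ecx=3-1=2
cmp ecx, 1  (cmp 2,1)
jne start: taken
after add esi, 8: esi=42+8=50
after sub edx, esi: edx=(-81)-50=-131
after add esi, 2: esi=50+2=52
after sub ecx, 1: ecx=2-1=1
cmp ecx, 1  (cmp 1,1)
jne start: not taken
after add edx, esi: edx=(-131)+52=-79
halt.
Total executed instructions: 29.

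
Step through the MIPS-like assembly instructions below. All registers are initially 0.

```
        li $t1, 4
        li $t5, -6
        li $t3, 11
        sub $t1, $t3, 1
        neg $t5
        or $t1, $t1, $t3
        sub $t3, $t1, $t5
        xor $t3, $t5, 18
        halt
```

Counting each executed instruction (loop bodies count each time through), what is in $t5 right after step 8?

after li $t1, 4: $t1=4
after li $t5, -6: $t5=-6
after li $t3, 11: $t3=11
after sub $t1, $t3, 1: $t1=11-1=10
after neg $t5: $t5=-(-6)=6
after or $t1, $t1, $t3: $t1=10|11=11
after sub $t3, $t1, $t5: $t3=11-6=5
after xor $t3, $t5, 18: $t3=6^18=20
After step 8: $t5 = 6.

6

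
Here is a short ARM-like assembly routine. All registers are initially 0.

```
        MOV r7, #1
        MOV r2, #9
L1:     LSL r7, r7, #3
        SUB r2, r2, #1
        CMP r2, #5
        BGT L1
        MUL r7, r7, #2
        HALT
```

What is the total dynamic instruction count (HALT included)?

20

after MOV r7, #1: r7=1
after MOV r2, #9: r2=9
after LSL r7, r7, #3: r7=1<<3=8
after SUB r2, r2, #1: r2=9-1=8
CMP r2, #5  (cmp 8,5)
BGT L1: taken
after LSL r7, r7, #3: r7=8<<3=64
after SUB r2, r2, #1: r2=8-1=7
CMP r2, #5  (cmp 7,5)
BGT L1: taken
after LSL r7, r7, #3: r7=64<<3=512
after SUB r2, r2, #1: r2=7-1=6
CMP r2, #5  (cmp 6,5)
BGT L1: taken
after LSL r7, r7, #3: r7=512<<3=4096
after SUB r2, r2, #1: r2=6-1=5
CMP r2, #5  (cmp 5,5)
BGT L1: not taken
after MUL r7, r7, #2: r7=4096*2=8192
halt.
Total executed instructions: 20.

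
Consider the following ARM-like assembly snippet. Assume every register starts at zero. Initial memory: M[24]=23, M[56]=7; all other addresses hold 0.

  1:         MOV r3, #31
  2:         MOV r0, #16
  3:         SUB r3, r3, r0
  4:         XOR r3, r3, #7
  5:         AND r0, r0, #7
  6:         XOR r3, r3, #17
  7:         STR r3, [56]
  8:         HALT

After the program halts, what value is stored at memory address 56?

MOV r3, #31 → r3=31
MOV r0, #16 → r0=16
SUB r3, r3, r0 → r3=31-16=15
XOR r3, r3, #7 → r3=15^7=8
AND r0, r0, #7 → r0=16&7=0
XOR r3, r3, #17 → r3=8^17=25
STR r3, [56] → M[56]=25
halt.

25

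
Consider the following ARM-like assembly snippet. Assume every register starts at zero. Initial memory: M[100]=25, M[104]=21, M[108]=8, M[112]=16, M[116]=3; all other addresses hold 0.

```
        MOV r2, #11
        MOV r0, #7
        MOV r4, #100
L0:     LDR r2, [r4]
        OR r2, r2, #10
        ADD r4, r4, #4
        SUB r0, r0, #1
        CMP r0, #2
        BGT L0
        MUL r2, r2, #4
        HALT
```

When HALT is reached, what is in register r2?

44

r2=11
r0=7
r4=100
r2=M[100]=25
r2=25|10=27
r4=100+4=104
r0=7-1=6
CMP r0, #2  (cmp 6,2)
BGT L0: taken
r2=M[104]=21
r2=21|10=31
r4=104+4=108
r0=6-1=5
CMP r0, #2  (cmp 5,2)
BGT L0: taken
r2=M[108]=8
r2=8|10=10
r4=108+4=112
r0=5-1=4
CMP r0, #2  (cmp 4,2)
BGT L0: taken
r2=M[112]=16
r2=16|10=26
r4=112+4=116
r0=4-1=3
CMP r0, #2  (cmp 3,2)
BGT L0: taken
r2=M[116]=3
r2=3|10=11
r4=116+4=120
r0=3-1=2
CMP r0, #2  (cmp 2,2)
BGT L0: not taken
r2=11*4=44
halt.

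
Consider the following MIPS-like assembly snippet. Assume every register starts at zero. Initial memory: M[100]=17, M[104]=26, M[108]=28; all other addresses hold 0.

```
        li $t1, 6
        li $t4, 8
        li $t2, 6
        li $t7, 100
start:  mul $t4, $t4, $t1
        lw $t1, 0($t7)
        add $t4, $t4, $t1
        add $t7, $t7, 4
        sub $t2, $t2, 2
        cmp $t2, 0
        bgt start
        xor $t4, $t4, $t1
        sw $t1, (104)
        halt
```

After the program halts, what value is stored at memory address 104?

28

after li $t1, 6: $t1=6
after li $t4, 8: $t4=8
after li $t2, 6: $t2=6
after li $t7, 100: $t7=100
after mul $t4, $t4, $t1: $t4=8*6=48
after lw $t1, 0($t7): $t1=M[100]=17
after add $t4, $t4, $t1: $t4=48+17=65
after add $t7, $t7, 4: $t7=100+4=104
after sub $t2, $t2, 2: $t2=6-2=4
cmp $t2, 0  (cmp 4,0)
bgt start: taken
after mul $t4, $t4, $t1: $t4=65*17=1105
after lw $t1, 0($t7): $t1=M[104]=26
after add $t4, $t4, $t1: $t4=1105+26=1131
after add $t7, $t7, 4: $t7=104+4=108
after sub $t2, $t2, 2: $t2=4-2=2
cmp $t2, 0  (cmp 2,0)
bgt start: taken
after mul $t4, $t4, $t1: $t4=1131*26=29406
after lw $t1, 0($t7): $t1=M[108]=28
after add $t4, $t4, $t1: $t4=29406+28=29434
after add $t7, $t7, 4: $t7=108+4=112
after sub $t2, $t2, 2: $t2=2-2=0
cmp $t2, 0  (cmp 0,0)
bgt start: not taken
after xor $t4, $t4, $t1: $t4=29434^28=29414
sw $t1, (104) → M[104]=28
halt.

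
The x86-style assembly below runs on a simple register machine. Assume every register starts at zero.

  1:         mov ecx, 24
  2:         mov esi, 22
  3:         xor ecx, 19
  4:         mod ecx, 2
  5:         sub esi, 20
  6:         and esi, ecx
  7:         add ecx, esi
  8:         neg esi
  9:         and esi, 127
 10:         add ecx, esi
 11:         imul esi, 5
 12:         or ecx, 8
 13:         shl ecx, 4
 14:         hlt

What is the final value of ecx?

mov ecx, 24 → ecx=24
mov esi, 22 → esi=22
xor ecx, 19 → ecx=24^19=11
mod ecx, 2 → ecx=11%2=1
sub esi, 20 → esi=22-20=2
and esi, ecx → esi=2&1=0
add ecx, esi → ecx=1+0=1
neg esi → esi=-(0)=0
and esi, 127 → esi=0&127=0
add ecx, esi → ecx=1+0=1
imul esi, 5 → esi=0*5=0
or ecx, 8 → ecx=1|8=9
shl ecx, 4 → ecx=9<<4=144
halt.

144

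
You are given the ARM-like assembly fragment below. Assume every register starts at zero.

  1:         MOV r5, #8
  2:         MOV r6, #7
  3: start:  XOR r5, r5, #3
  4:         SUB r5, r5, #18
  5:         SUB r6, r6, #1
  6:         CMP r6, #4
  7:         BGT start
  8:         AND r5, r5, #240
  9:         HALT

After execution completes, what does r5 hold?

MOV r5, #8 → r5=8
MOV r6, #7 → r6=7
XOR r5, r5, #3 → r5=8^3=11
SUB r5, r5, #18 → r5=11-18=-7
SUB r6, r6, #1 → r6=7-1=6
CMP r6, #4  (cmp 6,4)
BGT start: taken
XOR r5, r5, #3 → r5=(-7)^3=-6
SUB r5, r5, #18 → r5=(-6)-18=-24
SUB r6, r6, #1 → r6=6-1=5
CMP r6, #4  (cmp 5,4)
BGT start: taken
XOR r5, r5, #3 → r5=(-24)^3=-21
SUB r5, r5, #18 → r5=(-21)-18=-39
SUB r6, r6, #1 → r6=5-1=4
CMP r6, #4  (cmp 4,4)
BGT start: not taken
AND r5, r5, #240 → r5=(-39)&240=208
halt.

208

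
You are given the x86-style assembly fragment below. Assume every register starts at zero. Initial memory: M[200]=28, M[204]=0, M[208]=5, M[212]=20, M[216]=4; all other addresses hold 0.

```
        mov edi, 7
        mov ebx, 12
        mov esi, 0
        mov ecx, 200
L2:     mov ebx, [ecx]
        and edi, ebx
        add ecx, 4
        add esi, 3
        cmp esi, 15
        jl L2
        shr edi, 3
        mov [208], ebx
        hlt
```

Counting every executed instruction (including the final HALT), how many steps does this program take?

37

after mov edi, 7: edi=7
after mov ebx, 12: ebx=12
after mov esi, 0: esi=0
after mov ecx, 200: ecx=200
after mov ebx, [ecx]: ebx=M[200]=28
after and edi, ebx: edi=7&28=4
after add ecx, 4: ecx=200+4=204
after add esi, 3: esi=0+3=3
cmp esi, 15  (cmp 3,15)
jl L2: taken
after mov ebx, [ecx]: ebx=M[204]=0
after and edi, ebx: edi=4&0=0
after add ecx, 4: ecx=204+4=208
after add esi, 3: esi=3+3=6
cmp esi, 15  (cmp 6,15)
jl L2: taken
after mov ebx, [ecx]: ebx=M[208]=5
after and edi, ebx: edi=0&5=0
after add ecx, 4: ecx=208+4=212
after add esi, 3: esi=6+3=9
cmp esi, 15  (cmp 9,15)
jl L2: taken
after mov ebx, [ecx]: ebx=M[212]=20
after and edi, ebx: edi=0&20=0
after add ecx, 4: ecx=212+4=216
after add esi, 3: esi=9+3=12
cmp esi, 15  (cmp 12,15)
jl L2: taken
after mov ebx, [ecx]: ebx=M[216]=4
after and edi, ebx: edi=0&4=0
after add ecx, 4: ecx=216+4=220
after add esi, 3: esi=12+3=15
cmp esi, 15  (cmp 15,15)
jl L2: not taken
after shr edi, 3: edi=0>>3=0
mov [208], ebx → M[208]=4
halt.
Total executed instructions: 37.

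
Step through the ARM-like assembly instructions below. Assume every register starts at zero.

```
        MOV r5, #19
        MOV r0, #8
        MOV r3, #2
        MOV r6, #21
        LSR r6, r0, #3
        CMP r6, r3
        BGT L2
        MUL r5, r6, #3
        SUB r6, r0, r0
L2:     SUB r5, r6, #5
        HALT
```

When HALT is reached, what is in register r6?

r5=19
r0=8
r3=2
r6=21
r6=8>>3=1
CMP r6, r3  (cmp 1,2)
BGT L2: not taken
r5=1*3=3
r6=8-8=0
r5=0-5=-5
halt.

0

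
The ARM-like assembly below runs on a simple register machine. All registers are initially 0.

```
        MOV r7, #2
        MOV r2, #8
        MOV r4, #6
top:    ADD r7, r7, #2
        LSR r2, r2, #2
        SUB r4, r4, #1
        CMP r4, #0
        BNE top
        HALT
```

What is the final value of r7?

14

r7=2
r2=8
r4=6
r7=2+2=4
r2=8>>2=2
r4=6-1=5
CMP r4, #0  (cmp 5,0)
BNE top: taken
r7=4+2=6
r2=2>>2=0
r4=5-1=4
CMP r4, #0  (cmp 4,0)
BNE top: taken
r7=6+2=8
r2=0>>2=0
r4=4-1=3
CMP r4, #0  (cmp 3,0)
BNE top: taken
r7=8+2=10
r2=0>>2=0
r4=3-1=2
CMP r4, #0  (cmp 2,0)
BNE top: taken
r7=10+2=12
r2=0>>2=0
r4=2-1=1
CMP r4, #0  (cmp 1,0)
BNE top: taken
r7=12+2=14
r2=0>>2=0
r4=1-1=0
CMP r4, #0  (cmp 0,0)
BNE top: not taken
halt.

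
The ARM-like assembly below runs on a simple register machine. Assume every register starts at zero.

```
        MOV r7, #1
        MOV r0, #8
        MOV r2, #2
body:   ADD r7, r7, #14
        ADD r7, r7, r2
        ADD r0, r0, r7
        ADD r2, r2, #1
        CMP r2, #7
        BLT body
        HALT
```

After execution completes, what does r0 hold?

273

after MOV r7, #1: r7=1
after MOV r0, #8: r0=8
after MOV r2, #2: r2=2
after ADD r7, r7, #14: r7=1+14=15
after ADD r7, r7, r2: r7=15+2=17
after ADD r0, r0, r7: r0=8+17=25
after ADD r2, r2, #1: r2=2+1=3
CMP r2, #7  (cmp 3,7)
BLT body: taken
after ADD r7, r7, #14: r7=17+14=31
after ADD r7, r7, r2: r7=31+3=34
after ADD r0, r0, r7: r0=25+34=59
after ADD r2, r2, #1: r2=3+1=4
CMP r2, #7  (cmp 4,7)
BLT body: taken
after ADD r7, r7, #14: r7=34+14=48
after ADD r7, r7, r2: r7=48+4=52
after ADD r0, r0, r7: r0=59+52=111
after ADD r2, r2, #1: r2=4+1=5
CMP r2, #7  (cmp 5,7)
BLT body: taken
after ADD r7, r7, #14: r7=52+14=66
after ADD r7, r7, r2: r7=66+5=71
after ADD r0, r0, r7: r0=111+71=182
after ADD r2, r2, #1: r2=5+1=6
CMP r2, #7  (cmp 6,7)
BLT body: taken
after ADD r7, r7, #14: r7=71+14=85
after ADD r7, r7, r2: r7=85+6=91
after ADD r0, r0, r7: r0=182+91=273
after ADD r2, r2, #1: r2=6+1=7
CMP r2, #7  (cmp 7,7)
BLT body: not taken
halt.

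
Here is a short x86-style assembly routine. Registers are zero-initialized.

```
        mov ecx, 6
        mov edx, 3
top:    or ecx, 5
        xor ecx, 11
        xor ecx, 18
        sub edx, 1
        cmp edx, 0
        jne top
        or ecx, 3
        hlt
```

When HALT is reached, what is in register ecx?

31

mov ecx, 6 → ecx=6
mov edx, 3 → edx=3
or ecx, 5 → ecx=6|5=7
xor ecx, 11 → ecx=7^11=12
xor ecx, 18 → ecx=12^18=30
sub edx, 1 → edx=3-1=2
cmp edx, 0  (cmp 2,0)
jne top: taken
or ecx, 5 → ecx=30|5=31
xor ecx, 11 → ecx=31^11=20
xor ecx, 18 → ecx=20^18=6
sub edx, 1 → edx=2-1=1
cmp edx, 0  (cmp 1,0)
jne top: taken
or ecx, 5 → ecx=6|5=7
xor ecx, 11 → ecx=7^11=12
xor ecx, 18 → ecx=12^18=30
sub edx, 1 → edx=1-1=0
cmp edx, 0  (cmp 0,0)
jne top: not taken
or ecx, 3 → ecx=30|3=31
halt.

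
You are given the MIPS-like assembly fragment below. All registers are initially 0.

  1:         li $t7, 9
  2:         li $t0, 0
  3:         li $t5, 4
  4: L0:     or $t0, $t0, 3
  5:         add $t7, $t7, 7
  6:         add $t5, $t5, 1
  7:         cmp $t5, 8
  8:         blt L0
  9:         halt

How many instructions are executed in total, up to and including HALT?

24

after li $t7, 9: $t7=9
after li $t0, 0: $t0=0
after li $t5, 4: $t5=4
after or $t0, $t0, 3: $t0=0|3=3
after add $t7, $t7, 7: $t7=9+7=16
after add $t5, $t5, 1: $t5=4+1=5
cmp $t5, 8  (cmp 5,8)
blt L0: taken
after or $t0, $t0, 3: $t0=3|3=3
after add $t7, $t7, 7: $t7=16+7=23
after add $t5, $t5, 1: $t5=5+1=6
cmp $t5, 8  (cmp 6,8)
blt L0: taken
after or $t0, $t0, 3: $t0=3|3=3
after add $t7, $t7, 7: $t7=23+7=30
after add $t5, $t5, 1: $t5=6+1=7
cmp $t5, 8  (cmp 7,8)
blt L0: taken
after or $t0, $t0, 3: $t0=3|3=3
after add $t7, $t7, 7: $t7=30+7=37
after add $t5, $t5, 1: $t5=7+1=8
cmp $t5, 8  (cmp 8,8)
blt L0: not taken
halt.
Total executed instructions: 24.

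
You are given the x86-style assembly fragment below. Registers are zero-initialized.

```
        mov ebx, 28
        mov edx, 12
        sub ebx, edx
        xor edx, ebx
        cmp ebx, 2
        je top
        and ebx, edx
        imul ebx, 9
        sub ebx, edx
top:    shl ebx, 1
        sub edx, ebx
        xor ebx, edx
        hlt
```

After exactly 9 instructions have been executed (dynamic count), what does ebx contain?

ebx=28
edx=12
ebx=28-12=16
edx=12^16=28
cmp ebx, 2  (cmp 16,2)
je top: not taken
ebx=16&28=16
ebx=16*9=144
ebx=144-28=116
After step 9: ebx = 116.

116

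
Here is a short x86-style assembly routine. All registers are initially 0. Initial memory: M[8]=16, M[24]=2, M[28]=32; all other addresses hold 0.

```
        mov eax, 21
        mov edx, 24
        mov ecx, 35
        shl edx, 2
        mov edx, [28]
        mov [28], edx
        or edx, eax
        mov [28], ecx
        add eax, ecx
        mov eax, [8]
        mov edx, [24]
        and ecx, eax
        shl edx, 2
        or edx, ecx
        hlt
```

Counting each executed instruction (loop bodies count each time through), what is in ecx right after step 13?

0

eax=21
edx=24
ecx=35
edx=24<<2=96
edx=M[28]=32
mov [28], edx → M[28]=32
edx=32|21=53
mov [28], ecx → M[28]=35
eax=21+35=56
eax=M[8]=16
edx=M[24]=2
ecx=35&16=0
edx=2<<2=8
After step 13: ecx = 0.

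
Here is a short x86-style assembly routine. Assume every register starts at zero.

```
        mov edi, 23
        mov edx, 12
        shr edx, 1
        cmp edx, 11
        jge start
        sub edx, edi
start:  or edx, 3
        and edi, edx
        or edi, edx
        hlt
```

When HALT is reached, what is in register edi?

-17

after mov edi, 23: edi=23
after mov edx, 12: edx=12
after shr edx, 1: edx=12>>1=6
cmp edx, 11  (cmp 6,11)
jge start: not taken
after sub edx, edi: edx=6-23=-17
after or edx, 3: edx=(-17)|3=-17
after and edi, edx: edi=23&(-17)=7
after or edi, edx: edi=7|(-17)=-17
halt.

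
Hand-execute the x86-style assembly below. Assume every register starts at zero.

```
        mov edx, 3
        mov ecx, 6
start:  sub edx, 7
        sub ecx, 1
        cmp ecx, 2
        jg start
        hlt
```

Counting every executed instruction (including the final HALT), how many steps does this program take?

after mov edx, 3: edx=3
after mov ecx, 6: ecx=6
after sub edx, 7: edx=3-7=-4
after sub ecx, 1: ecx=6-1=5
cmp ecx, 2  (cmp 5,2)
jg start: taken
after sub edx, 7: edx=(-4)-7=-11
after sub ecx, 1: ecx=5-1=4
cmp ecx, 2  (cmp 4,2)
jg start: taken
after sub edx, 7: edx=(-11)-7=-18
after sub ecx, 1: ecx=4-1=3
cmp ecx, 2  (cmp 3,2)
jg start: taken
after sub edx, 7: edx=(-18)-7=-25
after sub ecx, 1: ecx=3-1=2
cmp ecx, 2  (cmp 2,2)
jg start: not taken
halt.
Total executed instructions: 19.

19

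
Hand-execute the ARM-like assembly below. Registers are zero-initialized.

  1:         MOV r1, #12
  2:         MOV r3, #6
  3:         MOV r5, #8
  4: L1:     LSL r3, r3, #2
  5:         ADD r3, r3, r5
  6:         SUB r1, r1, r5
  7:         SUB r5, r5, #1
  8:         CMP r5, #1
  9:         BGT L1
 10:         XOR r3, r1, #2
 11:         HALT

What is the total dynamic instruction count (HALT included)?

47

MOV r1, #12 → r1=12
MOV r3, #6 → r3=6
MOV r5, #8 → r5=8
LSL r3, r3, #2 → r3=6<<2=24
ADD r3, r3, r5 → r3=24+8=32
SUB r1, r1, r5 → r1=12-8=4
SUB r5, r5, #1 → r5=8-1=7
CMP r5, #1  (cmp 7,1)
BGT L1: taken
LSL r3, r3, #2 → r3=32<<2=128
ADD r3, r3, r5 → r3=128+7=135
SUB r1, r1, r5 → r1=4-7=-3
SUB r5, r5, #1 → r5=7-1=6
CMP r5, #1  (cmp 6,1)
BGT L1: taken
LSL r3, r3, #2 → r3=135<<2=540
ADD r3, r3, r5 → r3=540+6=546
SUB r1, r1, r5 → r1=(-3)-6=-9
SUB r5, r5, #1 → r5=6-1=5
CMP r5, #1  (cmp 5,1)
BGT L1: taken
LSL r3, r3, #2 → r3=546<<2=2184
ADD r3, r3, r5 → r3=2184+5=2189
SUB r1, r1, r5 → r1=(-9)-5=-14
SUB r5, r5, #1 → r5=5-1=4
CMP r5, #1  (cmp 4,1)
BGT L1: taken
LSL r3, r3, #2 → r3=2189<<2=8756
ADD r3, r3, r5 → r3=8756+4=8760
SUB r1, r1, r5 → r1=(-14)-4=-18
SUB r5, r5, #1 → r5=4-1=3
CMP r5, #1  (cmp 3,1)
BGT L1: taken
LSL r3, r3, #2 → r3=8760<<2=35040
ADD r3, r3, r5 → r3=35040+3=35043
SUB r1, r1, r5 → r1=(-18)-3=-21
SUB r5, r5, #1 → r5=3-1=2
CMP r5, #1  (cmp 2,1)
BGT L1: taken
LSL r3, r3, #2 → r3=35043<<2=140172
ADD r3, r3, r5 → r3=140172+2=140174
SUB r1, r1, r5 → r1=(-21)-2=-23
SUB r5, r5, #1 → r5=2-1=1
CMP r5, #1  (cmp 1,1)
BGT L1: not taken
XOR r3, r1, #2 → r3=(-23)^2=-21
halt.
Total executed instructions: 47.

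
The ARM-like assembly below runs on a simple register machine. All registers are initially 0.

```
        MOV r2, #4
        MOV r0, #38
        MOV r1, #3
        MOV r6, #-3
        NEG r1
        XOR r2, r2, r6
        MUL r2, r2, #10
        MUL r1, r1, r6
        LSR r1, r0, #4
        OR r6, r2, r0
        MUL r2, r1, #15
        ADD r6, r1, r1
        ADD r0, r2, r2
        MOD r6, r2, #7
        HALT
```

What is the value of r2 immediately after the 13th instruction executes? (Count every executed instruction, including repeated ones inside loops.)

MOV r2, #4 → r2=4
MOV r0, #38 → r0=38
MOV r1, #3 → r1=3
MOV r6, #-3 → r6=-3
NEG r1 → r1=-(3)=-3
XOR r2, r2, r6 → r2=4^(-3)=-7
MUL r2, r2, #10 → r2=(-7)*10=-70
MUL r1, r1, r6 → r1=(-3)*(-3)=9
LSR r1, r0, #4 → r1=38>>4=2
OR r6, r2, r0 → r6=(-70)|38=-66
MUL r2, r1, #15 → r2=2*15=30
ADD r6, r1, r1 → r6=2+2=4
ADD r0, r2, r2 → r0=30+30=60
After step 13: r2 = 30.

30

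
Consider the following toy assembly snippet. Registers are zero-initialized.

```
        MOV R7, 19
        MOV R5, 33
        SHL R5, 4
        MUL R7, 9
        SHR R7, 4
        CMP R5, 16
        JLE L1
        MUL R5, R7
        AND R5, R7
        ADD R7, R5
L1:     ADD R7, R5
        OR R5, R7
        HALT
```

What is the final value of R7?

10

after MOV R7, 19: R7=19
after MOV R5, 33: R5=33
after SHL R5, 4: R5=33<<4=528
after MUL R7, 9: R7=19*9=171
after SHR R7, 4: R7=171>>4=10
CMP R5, 16  (cmp 528,16)
JLE L1: not taken
after MUL R5, R7: R5=528*10=5280
after AND R5, R7: R5=5280&10=0
after ADD R7, R5: R7=10+0=10
after ADD R7, R5: R7=10+0=10
after OR R5, R7: R5=0|10=10
halt.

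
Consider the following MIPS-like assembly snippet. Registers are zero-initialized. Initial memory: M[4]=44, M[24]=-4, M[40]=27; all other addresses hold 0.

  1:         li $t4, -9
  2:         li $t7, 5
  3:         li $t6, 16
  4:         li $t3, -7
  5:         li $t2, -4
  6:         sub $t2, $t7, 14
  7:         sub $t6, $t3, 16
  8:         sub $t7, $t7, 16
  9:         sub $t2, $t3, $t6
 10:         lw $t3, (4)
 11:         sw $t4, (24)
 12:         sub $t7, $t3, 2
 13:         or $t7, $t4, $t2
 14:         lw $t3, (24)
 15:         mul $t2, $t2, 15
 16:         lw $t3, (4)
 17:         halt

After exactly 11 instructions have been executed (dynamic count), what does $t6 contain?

-23

li $t4, -9 → $t4=-9
li $t7, 5 → $t7=5
li $t6, 16 → $t6=16
li $t3, -7 → $t3=-7
li $t2, -4 → $t2=-4
sub $t2, $t7, 14 → $t2=5-14=-9
sub $t6, $t3, 16 → $t6=(-7)-16=-23
sub $t7, $t7, 16 → $t7=5-16=-11
sub $t2, $t3, $t6 → $t2=(-7)-(-23)=16
lw $t3, (4) → $t3=M[4]=44
sw $t4, (24) → M[24]=-9
After step 11: $t6 = -23.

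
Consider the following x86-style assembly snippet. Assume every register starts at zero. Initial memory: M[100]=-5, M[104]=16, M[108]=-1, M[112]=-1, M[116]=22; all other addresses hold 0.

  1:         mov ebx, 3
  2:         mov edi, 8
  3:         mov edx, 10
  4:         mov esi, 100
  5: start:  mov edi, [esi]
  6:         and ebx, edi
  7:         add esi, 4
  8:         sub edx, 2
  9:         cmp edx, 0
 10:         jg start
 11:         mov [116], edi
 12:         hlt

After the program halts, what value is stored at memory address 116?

after mov ebx, 3: ebx=3
after mov edi, 8: edi=8
after mov edx, 10: edx=10
after mov esi, 100: esi=100
after mov edi, [esi]: edi=M[100]=-5
after and ebx, edi: ebx=3&(-5)=3
after add esi, 4: esi=100+4=104
after sub edx, 2: edx=10-2=8
cmp edx, 0  (cmp 8,0)
jg start: taken
after mov edi, [esi]: edi=M[104]=16
after and ebx, edi: ebx=3&16=0
after add esi, 4: esi=104+4=108
after sub edx, 2: edx=8-2=6
cmp edx, 0  (cmp 6,0)
jg start: taken
after mov edi, [esi]: edi=M[108]=-1
after and ebx, edi: ebx=0&(-1)=0
after add esi, 4: esi=108+4=112
after sub edx, 2: edx=6-2=4
cmp edx, 0  (cmp 4,0)
jg start: taken
after mov edi, [esi]: edi=M[112]=-1
after and ebx, edi: ebx=0&(-1)=0
after add esi, 4: esi=112+4=116
after sub edx, 2: edx=4-2=2
cmp edx, 0  (cmp 2,0)
jg start: taken
after mov edi, [esi]: edi=M[116]=22
after and ebx, edi: ebx=0&22=0
after add esi, 4: esi=116+4=120
after sub edx, 2: edx=2-2=0
cmp edx, 0  (cmp 0,0)
jg start: not taken
mov [116], edi → M[116]=22
halt.

22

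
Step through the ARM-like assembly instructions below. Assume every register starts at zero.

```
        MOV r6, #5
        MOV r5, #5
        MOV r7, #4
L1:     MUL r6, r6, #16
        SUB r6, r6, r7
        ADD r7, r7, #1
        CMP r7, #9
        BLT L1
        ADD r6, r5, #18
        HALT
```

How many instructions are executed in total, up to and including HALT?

after MOV r6, #5: r6=5
after MOV r5, #5: r5=5
after MOV r7, #4: r7=4
after MUL r6, r6, #16: r6=5*16=80
after SUB r6, r6, r7: r6=80-4=76
after ADD r7, r7, #1: r7=4+1=5
CMP r7, #9  (cmp 5,9)
BLT L1: taken
after MUL r6, r6, #16: r6=76*16=1216
after SUB r6, r6, r7: r6=1216-5=1211
after ADD r7, r7, #1: r7=5+1=6
CMP r7, #9  (cmp 6,9)
BLT L1: taken
after MUL r6, r6, #16: r6=1211*16=19376
after SUB r6, r6, r7: r6=19376-6=19370
after ADD r7, r7, #1: r7=6+1=7
CMP r7, #9  (cmp 7,9)
BLT L1: taken
after MUL r6, r6, #16: r6=19370*16=309920
after SUB r6, r6, r7: r6=309920-7=309913
after ADD r7, r7, #1: r7=7+1=8
CMP r7, #9  (cmp 8,9)
BLT L1: taken
after MUL r6, r6, #16: r6=309913*16=4958608
after SUB r6, r6, r7: r6=4958608-8=4958600
after ADD r7, r7, #1: r7=8+1=9
CMP r7, #9  (cmp 9,9)
BLT L1: not taken
after ADD r6, r5, #18: r6=5+18=23
halt.
Total executed instructions: 30.

30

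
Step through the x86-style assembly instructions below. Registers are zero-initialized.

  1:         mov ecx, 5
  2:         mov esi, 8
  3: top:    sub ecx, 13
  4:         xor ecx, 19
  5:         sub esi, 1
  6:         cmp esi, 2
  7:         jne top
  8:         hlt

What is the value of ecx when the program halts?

after mov ecx, 5: ecx=5
after mov esi, 8: esi=8
after sub ecx, 13: ecx=5-13=-8
after xor ecx, 19: ecx=(-8)^19=-21
after sub esi, 1: esi=8-1=7
cmp esi, 2  (cmp 7,2)
jne top: taken
after sub ecx, 13: ecx=(-21)-13=-34
after xor ecx, 19: ecx=(-34)^19=-51
after sub esi, 1: esi=7-1=6
cmp esi, 2  (cmp 6,2)
jne top: taken
after sub ecx, 13: ecx=(-51)-13=-64
after xor ecx, 19: ecx=(-64)^19=-45
after sub esi, 1: esi=6-1=5
cmp esi, 2  (cmp 5,2)
jne top: taken
after sub ecx, 13: ecx=(-45)-13=-58
after xor ecx, 19: ecx=(-58)^19=-43
after sub esi, 1: esi=5-1=4
cmp esi, 2  (cmp 4,2)
jne top: taken
after sub ecx, 13: ecx=(-43)-13=-56
after xor ecx, 19: ecx=(-56)^19=-37
after sub esi, 1: esi=4-1=3
cmp esi, 2  (cmp 3,2)
jne top: taken
after sub ecx, 13: ecx=(-37)-13=-50
after xor ecx, 19: ecx=(-50)^19=-35
after sub esi, 1: esi=3-1=2
cmp esi, 2  (cmp 2,2)
jne top: not taken
halt.

-35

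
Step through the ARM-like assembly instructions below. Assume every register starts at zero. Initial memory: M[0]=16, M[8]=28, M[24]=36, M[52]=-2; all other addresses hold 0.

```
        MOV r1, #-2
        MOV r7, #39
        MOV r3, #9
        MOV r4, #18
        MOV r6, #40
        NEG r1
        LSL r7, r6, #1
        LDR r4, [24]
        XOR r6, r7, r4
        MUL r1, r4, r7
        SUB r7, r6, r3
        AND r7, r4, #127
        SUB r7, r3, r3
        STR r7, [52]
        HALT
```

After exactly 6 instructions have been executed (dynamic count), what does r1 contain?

2

after MOV r1, #-2: r1=-2
after MOV r7, #39: r7=39
after MOV r3, #9: r3=9
after MOV r4, #18: r4=18
after MOV r6, #40: r6=40
after NEG r1: r1=-(-2)=2
After step 6: r1 = 2.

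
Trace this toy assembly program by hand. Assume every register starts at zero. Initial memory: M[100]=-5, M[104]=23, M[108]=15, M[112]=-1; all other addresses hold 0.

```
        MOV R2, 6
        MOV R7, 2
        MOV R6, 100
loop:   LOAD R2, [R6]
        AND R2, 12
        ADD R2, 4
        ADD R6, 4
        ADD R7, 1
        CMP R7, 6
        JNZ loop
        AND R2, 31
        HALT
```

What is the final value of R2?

16

R2=6
R7=2
R6=100
R2=M[100]=-5
R2=(-5)&12=8
R2=8+4=12
R6=100+4=104
R7=2+1=3
CMP R7, 6  (cmp 3,6)
JNZ loop: taken
R2=M[104]=23
R2=23&12=4
R2=4+4=8
R6=104+4=108
R7=3+1=4
CMP R7, 6  (cmp 4,6)
JNZ loop: taken
R2=M[108]=15
R2=15&12=12
R2=12+4=16
R6=108+4=112
R7=4+1=5
CMP R7, 6  (cmp 5,6)
JNZ loop: taken
R2=M[112]=-1
R2=(-1)&12=12
R2=12+4=16
R6=112+4=116
R7=5+1=6
CMP R7, 6  (cmp 6,6)
JNZ loop: not taken
R2=16&31=16
halt.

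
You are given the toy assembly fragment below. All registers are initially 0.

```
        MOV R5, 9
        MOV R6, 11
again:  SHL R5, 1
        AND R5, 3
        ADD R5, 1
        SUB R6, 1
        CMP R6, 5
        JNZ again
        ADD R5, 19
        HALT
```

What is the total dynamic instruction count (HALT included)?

MOV R5, 9 → R5=9
MOV R6, 11 → R6=11
SHL R5, 1 → R5=9<<1=18
AND R5, 3 → R5=18&3=2
ADD R5, 1 → R5=2+1=3
SUB R6, 1 → R6=11-1=10
CMP R6, 5  (cmp 10,5)
JNZ again: taken
SHL R5, 1 → R5=3<<1=6
AND R5, 3 → R5=6&3=2
ADD R5, 1 → R5=2+1=3
SUB R6, 1 → R6=10-1=9
CMP R6, 5  (cmp 9,5)
JNZ again: taken
SHL R5, 1 → R5=3<<1=6
AND R5, 3 → R5=6&3=2
ADD R5, 1 → R5=2+1=3
SUB R6, 1 → R6=9-1=8
CMP R6, 5  (cmp 8,5)
JNZ again: taken
SHL R5, 1 → R5=3<<1=6
AND R5, 3 → R5=6&3=2
ADD R5, 1 → R5=2+1=3
SUB R6, 1 → R6=8-1=7
CMP R6, 5  (cmp 7,5)
JNZ again: taken
SHL R5, 1 → R5=3<<1=6
AND R5, 3 → R5=6&3=2
ADD R5, 1 → R5=2+1=3
SUB R6, 1 → R6=7-1=6
CMP R6, 5  (cmp 6,5)
JNZ again: taken
SHL R5, 1 → R5=3<<1=6
AND R5, 3 → R5=6&3=2
ADD R5, 1 → R5=2+1=3
SUB R6, 1 → R6=6-1=5
CMP R6, 5  (cmp 5,5)
JNZ again: not taken
ADD R5, 19 → R5=3+19=22
halt.
Total executed instructions: 40.

40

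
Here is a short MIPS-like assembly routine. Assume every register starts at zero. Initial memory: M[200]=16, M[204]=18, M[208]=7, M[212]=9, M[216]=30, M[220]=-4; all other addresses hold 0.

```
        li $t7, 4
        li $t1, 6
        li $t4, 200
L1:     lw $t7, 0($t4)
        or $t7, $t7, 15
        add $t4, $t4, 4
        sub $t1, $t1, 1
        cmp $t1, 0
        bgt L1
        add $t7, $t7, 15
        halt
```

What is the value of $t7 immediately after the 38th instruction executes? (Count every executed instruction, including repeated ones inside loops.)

-1

after li $t7, 4: $t7=4
after li $t1, 6: $t1=6
after li $t4, 200: $t4=200
after lw $t7, 0($t4): $t7=M[200]=16
after or $t7, $t7, 15: $t7=16|15=31
after add $t4, $t4, 4: $t4=200+4=204
after sub $t1, $t1, 1: $t1=6-1=5
cmp $t1, 0  (cmp 5,0)
bgt L1: taken
after lw $t7, 0($t4): $t7=M[204]=18
after or $t7, $t7, 15: $t7=18|15=31
after add $t4, $t4, 4: $t4=204+4=208
after sub $t1, $t1, 1: $t1=5-1=4
cmp $t1, 0  (cmp 4,0)
bgt L1: taken
after lw $t7, 0($t4): $t7=M[208]=7
after or $t7, $t7, 15: $t7=7|15=15
after add $t4, $t4, 4: $t4=208+4=212
after sub $t1, $t1, 1: $t1=4-1=3
cmp $t1, 0  (cmp 3,0)
bgt L1: taken
after lw $t7, 0($t4): $t7=M[212]=9
after or $t7, $t7, 15: $t7=9|15=15
after add $t4, $t4, 4: $t4=212+4=216
after sub $t1, $t1, 1: $t1=3-1=2
cmp $t1, 0  (cmp 2,0)
bgt L1: taken
after lw $t7, 0($t4): $t7=M[216]=30
after or $t7, $t7, 15: $t7=30|15=31
after add $t4, $t4, 4: $t4=216+4=220
after sub $t1, $t1, 1: $t1=2-1=1
cmp $t1, 0  (cmp 1,0)
bgt L1: taken
after lw $t7, 0($t4): $t7=M[220]=-4
after or $t7, $t7, 15: $t7=(-4)|15=-1
after add $t4, $t4, 4: $t4=220+4=224
after sub $t1, $t1, 1: $t1=1-1=0
cmp $t1, 0  (cmp 0,0)
After step 38: $t7 = -1.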